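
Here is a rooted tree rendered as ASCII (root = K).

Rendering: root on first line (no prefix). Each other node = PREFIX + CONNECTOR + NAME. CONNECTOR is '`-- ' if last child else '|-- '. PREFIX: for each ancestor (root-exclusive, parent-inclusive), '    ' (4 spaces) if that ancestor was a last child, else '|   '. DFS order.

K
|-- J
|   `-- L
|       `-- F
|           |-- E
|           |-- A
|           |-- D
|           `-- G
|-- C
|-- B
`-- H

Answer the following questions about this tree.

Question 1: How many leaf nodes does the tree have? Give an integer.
Answer: 7

Derivation:
Leaves (nodes with no children): A, B, C, D, E, G, H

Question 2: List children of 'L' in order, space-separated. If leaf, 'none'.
Answer: F

Derivation:
Node L's children (from adjacency): F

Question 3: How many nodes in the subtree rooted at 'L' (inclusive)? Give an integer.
Answer: 6

Derivation:
Subtree rooted at L contains: A, D, E, F, G, L
Count = 6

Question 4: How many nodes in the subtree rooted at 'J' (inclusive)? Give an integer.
Subtree rooted at J contains: A, D, E, F, G, J, L
Count = 7

Answer: 7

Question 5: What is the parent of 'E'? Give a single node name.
Answer: F

Derivation:
Scan adjacency: E appears as child of F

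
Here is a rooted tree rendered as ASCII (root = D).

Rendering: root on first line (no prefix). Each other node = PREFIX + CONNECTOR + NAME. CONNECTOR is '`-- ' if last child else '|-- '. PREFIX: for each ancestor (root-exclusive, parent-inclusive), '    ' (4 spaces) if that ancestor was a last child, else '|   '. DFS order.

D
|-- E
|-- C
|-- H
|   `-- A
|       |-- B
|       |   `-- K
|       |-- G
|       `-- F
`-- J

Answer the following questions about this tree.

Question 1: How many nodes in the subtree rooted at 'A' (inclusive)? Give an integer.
Answer: 5

Derivation:
Subtree rooted at A contains: A, B, F, G, K
Count = 5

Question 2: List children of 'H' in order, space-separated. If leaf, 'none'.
Node H's children (from adjacency): A

Answer: A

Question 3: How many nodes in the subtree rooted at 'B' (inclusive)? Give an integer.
Answer: 2

Derivation:
Subtree rooted at B contains: B, K
Count = 2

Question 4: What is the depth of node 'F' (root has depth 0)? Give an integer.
Answer: 3

Derivation:
Path from root to F: D -> H -> A -> F
Depth = number of edges = 3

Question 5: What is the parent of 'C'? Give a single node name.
Scan adjacency: C appears as child of D

Answer: D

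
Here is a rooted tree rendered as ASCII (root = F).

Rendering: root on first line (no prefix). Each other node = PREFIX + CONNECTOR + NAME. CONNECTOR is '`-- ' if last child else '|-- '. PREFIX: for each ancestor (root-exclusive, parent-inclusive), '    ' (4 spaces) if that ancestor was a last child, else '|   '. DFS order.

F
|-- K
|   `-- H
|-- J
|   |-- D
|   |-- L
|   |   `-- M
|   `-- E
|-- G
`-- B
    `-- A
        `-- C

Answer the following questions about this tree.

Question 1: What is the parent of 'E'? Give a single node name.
Scan adjacency: E appears as child of J

Answer: J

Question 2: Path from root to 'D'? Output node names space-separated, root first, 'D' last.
Answer: F J D

Derivation:
Walk down from root: F -> J -> D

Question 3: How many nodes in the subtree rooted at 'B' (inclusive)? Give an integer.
Subtree rooted at B contains: A, B, C
Count = 3

Answer: 3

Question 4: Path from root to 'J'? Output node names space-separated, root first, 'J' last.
Walk down from root: F -> J

Answer: F J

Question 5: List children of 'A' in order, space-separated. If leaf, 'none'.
Node A's children (from adjacency): C

Answer: C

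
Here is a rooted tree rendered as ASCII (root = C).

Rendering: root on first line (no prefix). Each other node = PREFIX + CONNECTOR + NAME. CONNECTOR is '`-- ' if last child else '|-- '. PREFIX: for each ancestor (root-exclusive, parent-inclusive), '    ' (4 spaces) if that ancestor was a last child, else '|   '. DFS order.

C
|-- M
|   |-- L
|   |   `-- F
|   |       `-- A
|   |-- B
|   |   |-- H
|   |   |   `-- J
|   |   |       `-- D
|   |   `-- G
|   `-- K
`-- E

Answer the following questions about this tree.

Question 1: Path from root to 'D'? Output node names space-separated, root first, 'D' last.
Answer: C M B H J D

Derivation:
Walk down from root: C -> M -> B -> H -> J -> D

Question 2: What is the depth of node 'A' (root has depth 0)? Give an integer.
Answer: 4

Derivation:
Path from root to A: C -> M -> L -> F -> A
Depth = number of edges = 4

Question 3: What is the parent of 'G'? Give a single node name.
Answer: B

Derivation:
Scan adjacency: G appears as child of B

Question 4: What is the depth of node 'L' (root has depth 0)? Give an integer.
Answer: 2

Derivation:
Path from root to L: C -> M -> L
Depth = number of edges = 2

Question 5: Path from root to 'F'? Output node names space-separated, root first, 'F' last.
Answer: C M L F

Derivation:
Walk down from root: C -> M -> L -> F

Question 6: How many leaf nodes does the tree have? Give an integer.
Leaves (nodes with no children): A, D, E, G, K

Answer: 5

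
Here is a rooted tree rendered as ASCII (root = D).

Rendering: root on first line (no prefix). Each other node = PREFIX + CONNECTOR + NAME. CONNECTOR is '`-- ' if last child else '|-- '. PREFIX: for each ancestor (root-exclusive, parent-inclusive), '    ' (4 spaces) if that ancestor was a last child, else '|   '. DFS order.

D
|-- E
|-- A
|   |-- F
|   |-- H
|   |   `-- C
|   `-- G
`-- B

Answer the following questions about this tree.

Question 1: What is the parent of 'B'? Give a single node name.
Answer: D

Derivation:
Scan adjacency: B appears as child of D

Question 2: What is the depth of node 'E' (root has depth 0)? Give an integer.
Path from root to E: D -> E
Depth = number of edges = 1

Answer: 1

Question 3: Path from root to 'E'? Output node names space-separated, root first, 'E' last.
Walk down from root: D -> E

Answer: D E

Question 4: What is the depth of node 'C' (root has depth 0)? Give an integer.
Answer: 3

Derivation:
Path from root to C: D -> A -> H -> C
Depth = number of edges = 3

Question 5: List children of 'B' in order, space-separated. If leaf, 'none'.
Answer: none

Derivation:
Node B's children (from adjacency): (leaf)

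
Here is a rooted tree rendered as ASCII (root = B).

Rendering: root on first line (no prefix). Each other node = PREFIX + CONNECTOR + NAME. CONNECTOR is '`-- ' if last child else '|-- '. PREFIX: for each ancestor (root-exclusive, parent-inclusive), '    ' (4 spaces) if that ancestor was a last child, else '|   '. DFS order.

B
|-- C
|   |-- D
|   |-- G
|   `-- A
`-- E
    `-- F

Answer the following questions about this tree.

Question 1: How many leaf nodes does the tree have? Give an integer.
Leaves (nodes with no children): A, D, F, G

Answer: 4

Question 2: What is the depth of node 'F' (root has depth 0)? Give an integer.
Path from root to F: B -> E -> F
Depth = number of edges = 2

Answer: 2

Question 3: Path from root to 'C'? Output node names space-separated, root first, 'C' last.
Walk down from root: B -> C

Answer: B C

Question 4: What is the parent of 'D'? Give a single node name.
Scan adjacency: D appears as child of C

Answer: C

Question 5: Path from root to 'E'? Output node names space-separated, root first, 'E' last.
Walk down from root: B -> E

Answer: B E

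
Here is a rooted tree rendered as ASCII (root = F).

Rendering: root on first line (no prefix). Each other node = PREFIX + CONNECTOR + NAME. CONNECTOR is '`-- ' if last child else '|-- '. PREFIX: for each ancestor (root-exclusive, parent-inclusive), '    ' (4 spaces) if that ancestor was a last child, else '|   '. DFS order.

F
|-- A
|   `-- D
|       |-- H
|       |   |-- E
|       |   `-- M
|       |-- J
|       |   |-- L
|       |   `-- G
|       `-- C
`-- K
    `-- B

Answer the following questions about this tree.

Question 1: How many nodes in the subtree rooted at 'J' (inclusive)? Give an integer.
Answer: 3

Derivation:
Subtree rooted at J contains: G, J, L
Count = 3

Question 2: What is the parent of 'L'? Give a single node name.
Scan adjacency: L appears as child of J

Answer: J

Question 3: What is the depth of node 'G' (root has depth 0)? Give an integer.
Answer: 4

Derivation:
Path from root to G: F -> A -> D -> J -> G
Depth = number of edges = 4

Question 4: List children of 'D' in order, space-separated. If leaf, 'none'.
Node D's children (from adjacency): H, J, C

Answer: H J C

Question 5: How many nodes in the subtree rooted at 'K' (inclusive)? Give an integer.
Answer: 2

Derivation:
Subtree rooted at K contains: B, K
Count = 2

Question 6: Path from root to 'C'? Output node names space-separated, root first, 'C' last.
Walk down from root: F -> A -> D -> C

Answer: F A D C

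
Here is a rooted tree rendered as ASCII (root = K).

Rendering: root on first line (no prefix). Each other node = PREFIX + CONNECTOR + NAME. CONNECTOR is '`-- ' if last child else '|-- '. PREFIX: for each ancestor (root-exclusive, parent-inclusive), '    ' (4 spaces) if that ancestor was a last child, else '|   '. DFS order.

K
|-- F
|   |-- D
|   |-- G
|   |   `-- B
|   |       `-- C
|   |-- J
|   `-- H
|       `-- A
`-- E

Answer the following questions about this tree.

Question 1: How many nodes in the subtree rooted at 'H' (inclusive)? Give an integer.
Subtree rooted at H contains: A, H
Count = 2

Answer: 2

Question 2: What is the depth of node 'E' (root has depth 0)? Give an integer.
Path from root to E: K -> E
Depth = number of edges = 1

Answer: 1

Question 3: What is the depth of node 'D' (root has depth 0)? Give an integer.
Answer: 2

Derivation:
Path from root to D: K -> F -> D
Depth = number of edges = 2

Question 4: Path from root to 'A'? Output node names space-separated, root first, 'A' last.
Answer: K F H A

Derivation:
Walk down from root: K -> F -> H -> A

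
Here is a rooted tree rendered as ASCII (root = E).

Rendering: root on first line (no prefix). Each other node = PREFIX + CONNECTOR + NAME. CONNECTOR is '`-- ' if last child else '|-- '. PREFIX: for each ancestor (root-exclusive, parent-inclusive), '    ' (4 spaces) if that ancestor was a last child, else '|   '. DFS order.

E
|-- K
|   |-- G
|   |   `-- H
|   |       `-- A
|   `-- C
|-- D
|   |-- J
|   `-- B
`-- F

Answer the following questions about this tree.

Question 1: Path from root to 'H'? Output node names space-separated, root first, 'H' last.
Walk down from root: E -> K -> G -> H

Answer: E K G H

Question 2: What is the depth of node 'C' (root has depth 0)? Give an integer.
Answer: 2

Derivation:
Path from root to C: E -> K -> C
Depth = number of edges = 2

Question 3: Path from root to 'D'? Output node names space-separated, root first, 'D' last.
Answer: E D

Derivation:
Walk down from root: E -> D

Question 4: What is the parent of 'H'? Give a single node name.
Answer: G

Derivation:
Scan adjacency: H appears as child of G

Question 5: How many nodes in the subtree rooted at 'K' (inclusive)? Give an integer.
Answer: 5

Derivation:
Subtree rooted at K contains: A, C, G, H, K
Count = 5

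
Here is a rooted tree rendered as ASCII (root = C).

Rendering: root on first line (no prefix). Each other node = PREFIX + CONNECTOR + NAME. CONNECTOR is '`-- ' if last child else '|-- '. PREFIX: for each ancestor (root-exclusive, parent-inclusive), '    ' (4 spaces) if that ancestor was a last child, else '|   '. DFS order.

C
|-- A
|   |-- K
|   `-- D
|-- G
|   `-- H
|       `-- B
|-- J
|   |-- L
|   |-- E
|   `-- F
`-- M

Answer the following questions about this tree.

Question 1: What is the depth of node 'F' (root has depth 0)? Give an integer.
Path from root to F: C -> J -> F
Depth = number of edges = 2

Answer: 2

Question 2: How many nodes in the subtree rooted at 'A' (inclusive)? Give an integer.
Answer: 3

Derivation:
Subtree rooted at A contains: A, D, K
Count = 3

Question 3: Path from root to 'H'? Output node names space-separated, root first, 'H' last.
Answer: C G H

Derivation:
Walk down from root: C -> G -> H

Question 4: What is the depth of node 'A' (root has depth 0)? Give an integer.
Answer: 1

Derivation:
Path from root to A: C -> A
Depth = number of edges = 1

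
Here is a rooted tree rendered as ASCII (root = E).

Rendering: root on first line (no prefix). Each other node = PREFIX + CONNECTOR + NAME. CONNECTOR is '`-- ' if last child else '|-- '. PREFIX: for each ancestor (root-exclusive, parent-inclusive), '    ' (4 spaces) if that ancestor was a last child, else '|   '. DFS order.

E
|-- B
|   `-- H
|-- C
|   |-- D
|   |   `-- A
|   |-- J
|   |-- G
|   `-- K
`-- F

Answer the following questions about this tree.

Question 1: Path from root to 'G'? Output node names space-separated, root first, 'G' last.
Answer: E C G

Derivation:
Walk down from root: E -> C -> G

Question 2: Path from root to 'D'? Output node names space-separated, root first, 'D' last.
Walk down from root: E -> C -> D

Answer: E C D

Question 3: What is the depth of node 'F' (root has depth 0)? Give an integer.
Path from root to F: E -> F
Depth = number of edges = 1

Answer: 1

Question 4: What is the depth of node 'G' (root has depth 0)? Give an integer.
Answer: 2

Derivation:
Path from root to G: E -> C -> G
Depth = number of edges = 2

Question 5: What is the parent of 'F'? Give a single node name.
Answer: E

Derivation:
Scan adjacency: F appears as child of E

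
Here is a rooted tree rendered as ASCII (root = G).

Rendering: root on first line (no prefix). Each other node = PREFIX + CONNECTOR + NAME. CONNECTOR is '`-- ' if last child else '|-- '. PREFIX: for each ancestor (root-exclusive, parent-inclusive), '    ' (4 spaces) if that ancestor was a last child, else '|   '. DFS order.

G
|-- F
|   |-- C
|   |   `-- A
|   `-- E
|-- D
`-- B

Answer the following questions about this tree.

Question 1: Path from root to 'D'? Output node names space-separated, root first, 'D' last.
Walk down from root: G -> D

Answer: G D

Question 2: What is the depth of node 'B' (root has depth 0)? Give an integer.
Answer: 1

Derivation:
Path from root to B: G -> B
Depth = number of edges = 1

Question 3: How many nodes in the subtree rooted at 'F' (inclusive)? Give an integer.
Answer: 4

Derivation:
Subtree rooted at F contains: A, C, E, F
Count = 4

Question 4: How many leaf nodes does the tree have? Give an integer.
Answer: 4

Derivation:
Leaves (nodes with no children): A, B, D, E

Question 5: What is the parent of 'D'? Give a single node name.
Scan adjacency: D appears as child of G

Answer: G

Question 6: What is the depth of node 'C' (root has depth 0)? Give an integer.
Answer: 2

Derivation:
Path from root to C: G -> F -> C
Depth = number of edges = 2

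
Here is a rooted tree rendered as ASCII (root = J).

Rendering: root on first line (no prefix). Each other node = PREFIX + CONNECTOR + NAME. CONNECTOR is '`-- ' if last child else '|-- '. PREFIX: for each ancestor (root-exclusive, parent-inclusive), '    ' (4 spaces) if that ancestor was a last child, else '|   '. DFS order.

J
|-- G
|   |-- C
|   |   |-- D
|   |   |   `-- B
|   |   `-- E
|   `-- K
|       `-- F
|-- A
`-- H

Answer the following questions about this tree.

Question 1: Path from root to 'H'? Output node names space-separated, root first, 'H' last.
Answer: J H

Derivation:
Walk down from root: J -> H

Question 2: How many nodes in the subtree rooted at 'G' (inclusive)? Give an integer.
Subtree rooted at G contains: B, C, D, E, F, G, K
Count = 7

Answer: 7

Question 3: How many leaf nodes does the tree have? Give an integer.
Leaves (nodes with no children): A, B, E, F, H

Answer: 5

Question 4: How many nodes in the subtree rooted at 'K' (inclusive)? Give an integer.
Subtree rooted at K contains: F, K
Count = 2

Answer: 2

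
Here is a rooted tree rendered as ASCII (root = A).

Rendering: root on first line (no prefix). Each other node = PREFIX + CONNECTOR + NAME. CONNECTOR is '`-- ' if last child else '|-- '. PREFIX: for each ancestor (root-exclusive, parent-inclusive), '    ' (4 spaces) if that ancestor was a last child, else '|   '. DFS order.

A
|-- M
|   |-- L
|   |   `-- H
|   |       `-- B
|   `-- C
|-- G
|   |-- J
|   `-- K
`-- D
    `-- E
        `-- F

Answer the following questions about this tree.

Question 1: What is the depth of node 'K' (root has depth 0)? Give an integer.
Answer: 2

Derivation:
Path from root to K: A -> G -> K
Depth = number of edges = 2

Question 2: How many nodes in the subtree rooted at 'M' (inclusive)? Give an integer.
Answer: 5

Derivation:
Subtree rooted at M contains: B, C, H, L, M
Count = 5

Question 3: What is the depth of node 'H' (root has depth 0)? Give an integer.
Answer: 3

Derivation:
Path from root to H: A -> M -> L -> H
Depth = number of edges = 3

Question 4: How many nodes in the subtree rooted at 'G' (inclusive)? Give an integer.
Subtree rooted at G contains: G, J, K
Count = 3

Answer: 3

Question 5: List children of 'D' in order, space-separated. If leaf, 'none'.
Node D's children (from adjacency): E

Answer: E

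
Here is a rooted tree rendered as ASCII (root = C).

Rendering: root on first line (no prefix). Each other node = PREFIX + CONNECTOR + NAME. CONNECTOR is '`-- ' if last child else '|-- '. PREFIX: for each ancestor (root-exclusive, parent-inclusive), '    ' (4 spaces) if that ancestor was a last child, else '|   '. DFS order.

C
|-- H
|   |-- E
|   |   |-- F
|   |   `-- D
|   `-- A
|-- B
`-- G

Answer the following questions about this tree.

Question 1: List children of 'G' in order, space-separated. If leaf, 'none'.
Node G's children (from adjacency): (leaf)

Answer: none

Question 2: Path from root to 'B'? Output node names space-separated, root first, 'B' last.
Answer: C B

Derivation:
Walk down from root: C -> B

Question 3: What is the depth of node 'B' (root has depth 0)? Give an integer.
Answer: 1

Derivation:
Path from root to B: C -> B
Depth = number of edges = 1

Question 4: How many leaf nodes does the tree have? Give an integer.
Answer: 5

Derivation:
Leaves (nodes with no children): A, B, D, F, G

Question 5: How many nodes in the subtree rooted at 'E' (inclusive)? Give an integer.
Subtree rooted at E contains: D, E, F
Count = 3

Answer: 3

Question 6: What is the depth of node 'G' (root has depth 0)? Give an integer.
Path from root to G: C -> G
Depth = number of edges = 1

Answer: 1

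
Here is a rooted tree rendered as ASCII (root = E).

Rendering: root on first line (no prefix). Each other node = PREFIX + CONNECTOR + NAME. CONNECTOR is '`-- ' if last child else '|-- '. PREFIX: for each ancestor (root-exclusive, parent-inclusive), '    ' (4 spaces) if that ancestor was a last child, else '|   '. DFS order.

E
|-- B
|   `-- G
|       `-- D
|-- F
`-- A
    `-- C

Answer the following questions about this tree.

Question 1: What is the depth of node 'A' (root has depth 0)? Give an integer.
Answer: 1

Derivation:
Path from root to A: E -> A
Depth = number of edges = 1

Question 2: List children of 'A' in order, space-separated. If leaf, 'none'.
Node A's children (from adjacency): C

Answer: C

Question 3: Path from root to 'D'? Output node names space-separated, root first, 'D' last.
Answer: E B G D

Derivation:
Walk down from root: E -> B -> G -> D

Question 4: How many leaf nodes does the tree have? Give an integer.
Leaves (nodes with no children): C, D, F

Answer: 3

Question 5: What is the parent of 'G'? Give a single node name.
Answer: B

Derivation:
Scan adjacency: G appears as child of B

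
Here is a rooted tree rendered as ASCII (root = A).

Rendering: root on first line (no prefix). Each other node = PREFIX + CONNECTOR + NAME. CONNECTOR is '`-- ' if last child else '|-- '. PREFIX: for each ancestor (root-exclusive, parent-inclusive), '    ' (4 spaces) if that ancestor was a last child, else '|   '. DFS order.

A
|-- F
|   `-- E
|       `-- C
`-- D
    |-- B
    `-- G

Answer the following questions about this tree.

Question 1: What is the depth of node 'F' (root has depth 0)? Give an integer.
Answer: 1

Derivation:
Path from root to F: A -> F
Depth = number of edges = 1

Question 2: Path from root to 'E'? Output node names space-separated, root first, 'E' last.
Walk down from root: A -> F -> E

Answer: A F E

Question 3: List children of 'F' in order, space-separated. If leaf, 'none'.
Answer: E

Derivation:
Node F's children (from adjacency): E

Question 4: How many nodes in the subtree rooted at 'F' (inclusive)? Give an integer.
Subtree rooted at F contains: C, E, F
Count = 3

Answer: 3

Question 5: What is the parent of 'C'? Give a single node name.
Answer: E

Derivation:
Scan adjacency: C appears as child of E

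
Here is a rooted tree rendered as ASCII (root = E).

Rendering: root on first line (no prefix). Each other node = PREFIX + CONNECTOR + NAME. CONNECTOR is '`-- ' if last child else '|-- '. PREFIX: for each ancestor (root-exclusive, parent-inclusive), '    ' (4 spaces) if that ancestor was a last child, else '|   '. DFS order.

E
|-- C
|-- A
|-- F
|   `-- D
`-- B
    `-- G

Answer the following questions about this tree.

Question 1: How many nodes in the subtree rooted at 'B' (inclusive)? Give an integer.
Answer: 2

Derivation:
Subtree rooted at B contains: B, G
Count = 2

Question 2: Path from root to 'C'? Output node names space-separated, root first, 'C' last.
Answer: E C

Derivation:
Walk down from root: E -> C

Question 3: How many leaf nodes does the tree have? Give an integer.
Leaves (nodes with no children): A, C, D, G

Answer: 4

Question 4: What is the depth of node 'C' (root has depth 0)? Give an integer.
Answer: 1

Derivation:
Path from root to C: E -> C
Depth = number of edges = 1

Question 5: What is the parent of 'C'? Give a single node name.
Answer: E

Derivation:
Scan adjacency: C appears as child of E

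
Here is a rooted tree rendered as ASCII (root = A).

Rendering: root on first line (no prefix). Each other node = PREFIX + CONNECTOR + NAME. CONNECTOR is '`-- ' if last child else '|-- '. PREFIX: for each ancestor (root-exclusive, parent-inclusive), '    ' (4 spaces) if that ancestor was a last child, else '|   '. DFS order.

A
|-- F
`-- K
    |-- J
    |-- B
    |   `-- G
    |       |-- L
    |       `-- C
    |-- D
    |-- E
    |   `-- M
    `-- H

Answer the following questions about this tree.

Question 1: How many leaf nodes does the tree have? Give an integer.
Leaves (nodes with no children): C, D, F, H, J, L, M

Answer: 7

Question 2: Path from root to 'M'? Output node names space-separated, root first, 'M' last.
Answer: A K E M

Derivation:
Walk down from root: A -> K -> E -> M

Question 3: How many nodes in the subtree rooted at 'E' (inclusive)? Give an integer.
Subtree rooted at E contains: E, M
Count = 2

Answer: 2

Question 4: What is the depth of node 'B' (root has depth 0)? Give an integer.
Answer: 2

Derivation:
Path from root to B: A -> K -> B
Depth = number of edges = 2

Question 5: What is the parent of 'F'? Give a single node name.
Answer: A

Derivation:
Scan adjacency: F appears as child of A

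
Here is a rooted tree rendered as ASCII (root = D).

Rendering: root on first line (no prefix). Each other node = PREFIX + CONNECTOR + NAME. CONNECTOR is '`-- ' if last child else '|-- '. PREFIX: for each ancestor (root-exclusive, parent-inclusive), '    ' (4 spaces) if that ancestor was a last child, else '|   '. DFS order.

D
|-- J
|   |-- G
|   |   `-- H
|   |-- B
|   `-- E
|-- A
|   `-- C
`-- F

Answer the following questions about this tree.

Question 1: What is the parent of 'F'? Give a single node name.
Answer: D

Derivation:
Scan adjacency: F appears as child of D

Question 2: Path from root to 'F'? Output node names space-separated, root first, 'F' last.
Walk down from root: D -> F

Answer: D F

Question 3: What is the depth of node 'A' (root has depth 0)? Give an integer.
Answer: 1

Derivation:
Path from root to A: D -> A
Depth = number of edges = 1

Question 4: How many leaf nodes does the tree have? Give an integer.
Answer: 5

Derivation:
Leaves (nodes with no children): B, C, E, F, H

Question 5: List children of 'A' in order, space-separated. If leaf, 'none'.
Answer: C

Derivation:
Node A's children (from adjacency): C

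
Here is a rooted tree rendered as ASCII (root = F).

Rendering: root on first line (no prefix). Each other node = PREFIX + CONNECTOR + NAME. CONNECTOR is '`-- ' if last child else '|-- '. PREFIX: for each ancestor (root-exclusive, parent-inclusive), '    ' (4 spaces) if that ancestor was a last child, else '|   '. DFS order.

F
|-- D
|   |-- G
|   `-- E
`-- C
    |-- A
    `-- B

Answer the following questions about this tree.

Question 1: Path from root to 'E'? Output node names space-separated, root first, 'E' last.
Walk down from root: F -> D -> E

Answer: F D E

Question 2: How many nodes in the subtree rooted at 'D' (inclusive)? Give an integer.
Answer: 3

Derivation:
Subtree rooted at D contains: D, E, G
Count = 3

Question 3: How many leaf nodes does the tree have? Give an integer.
Leaves (nodes with no children): A, B, E, G

Answer: 4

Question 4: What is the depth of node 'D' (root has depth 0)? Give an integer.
Answer: 1

Derivation:
Path from root to D: F -> D
Depth = number of edges = 1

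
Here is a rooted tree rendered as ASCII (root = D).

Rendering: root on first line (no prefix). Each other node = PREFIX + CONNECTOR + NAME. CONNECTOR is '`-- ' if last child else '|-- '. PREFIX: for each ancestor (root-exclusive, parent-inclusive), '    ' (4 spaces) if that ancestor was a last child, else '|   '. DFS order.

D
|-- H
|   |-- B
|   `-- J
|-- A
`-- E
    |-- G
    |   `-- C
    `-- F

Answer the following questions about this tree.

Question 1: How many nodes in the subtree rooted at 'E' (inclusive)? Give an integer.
Answer: 4

Derivation:
Subtree rooted at E contains: C, E, F, G
Count = 4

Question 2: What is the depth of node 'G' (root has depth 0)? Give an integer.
Path from root to G: D -> E -> G
Depth = number of edges = 2

Answer: 2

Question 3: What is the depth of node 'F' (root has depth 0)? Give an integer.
Answer: 2

Derivation:
Path from root to F: D -> E -> F
Depth = number of edges = 2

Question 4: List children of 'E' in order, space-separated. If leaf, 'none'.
Node E's children (from adjacency): G, F

Answer: G F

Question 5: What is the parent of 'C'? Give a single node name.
Answer: G

Derivation:
Scan adjacency: C appears as child of G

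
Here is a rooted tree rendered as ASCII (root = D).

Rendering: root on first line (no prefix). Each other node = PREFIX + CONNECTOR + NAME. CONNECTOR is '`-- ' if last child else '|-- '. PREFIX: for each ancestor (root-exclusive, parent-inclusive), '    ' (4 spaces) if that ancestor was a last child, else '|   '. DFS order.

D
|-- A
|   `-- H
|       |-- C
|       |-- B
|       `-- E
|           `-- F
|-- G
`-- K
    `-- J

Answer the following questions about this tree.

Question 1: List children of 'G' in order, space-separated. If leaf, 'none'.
Answer: none

Derivation:
Node G's children (from adjacency): (leaf)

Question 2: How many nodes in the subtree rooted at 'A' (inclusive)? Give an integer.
Subtree rooted at A contains: A, B, C, E, F, H
Count = 6

Answer: 6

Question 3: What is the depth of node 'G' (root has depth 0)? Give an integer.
Answer: 1

Derivation:
Path from root to G: D -> G
Depth = number of edges = 1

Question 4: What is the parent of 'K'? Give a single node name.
Scan adjacency: K appears as child of D

Answer: D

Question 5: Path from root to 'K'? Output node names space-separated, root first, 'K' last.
Answer: D K

Derivation:
Walk down from root: D -> K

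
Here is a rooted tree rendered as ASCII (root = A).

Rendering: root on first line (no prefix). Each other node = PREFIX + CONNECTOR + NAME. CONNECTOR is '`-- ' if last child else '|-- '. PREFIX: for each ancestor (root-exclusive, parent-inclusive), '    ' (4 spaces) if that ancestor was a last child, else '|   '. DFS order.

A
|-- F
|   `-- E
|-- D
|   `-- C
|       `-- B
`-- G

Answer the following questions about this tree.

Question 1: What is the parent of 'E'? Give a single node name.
Scan adjacency: E appears as child of F

Answer: F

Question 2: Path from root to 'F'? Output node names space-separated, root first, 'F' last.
Answer: A F

Derivation:
Walk down from root: A -> F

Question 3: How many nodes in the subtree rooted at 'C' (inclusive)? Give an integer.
Subtree rooted at C contains: B, C
Count = 2

Answer: 2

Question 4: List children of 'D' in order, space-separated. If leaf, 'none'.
Node D's children (from adjacency): C

Answer: C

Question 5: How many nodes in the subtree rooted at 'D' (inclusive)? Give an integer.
Subtree rooted at D contains: B, C, D
Count = 3

Answer: 3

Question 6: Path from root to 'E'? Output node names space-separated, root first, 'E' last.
Answer: A F E

Derivation:
Walk down from root: A -> F -> E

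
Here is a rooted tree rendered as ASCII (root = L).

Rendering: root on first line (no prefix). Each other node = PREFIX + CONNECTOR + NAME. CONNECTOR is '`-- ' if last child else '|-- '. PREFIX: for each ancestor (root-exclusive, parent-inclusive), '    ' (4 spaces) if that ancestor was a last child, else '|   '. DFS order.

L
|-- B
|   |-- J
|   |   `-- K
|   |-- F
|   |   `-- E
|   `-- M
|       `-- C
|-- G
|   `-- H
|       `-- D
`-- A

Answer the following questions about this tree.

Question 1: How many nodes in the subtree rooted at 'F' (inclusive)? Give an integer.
Subtree rooted at F contains: E, F
Count = 2

Answer: 2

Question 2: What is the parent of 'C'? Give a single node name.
Answer: M

Derivation:
Scan adjacency: C appears as child of M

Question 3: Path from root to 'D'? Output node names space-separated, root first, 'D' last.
Answer: L G H D

Derivation:
Walk down from root: L -> G -> H -> D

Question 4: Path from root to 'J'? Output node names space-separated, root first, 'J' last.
Answer: L B J

Derivation:
Walk down from root: L -> B -> J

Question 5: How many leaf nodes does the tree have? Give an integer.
Answer: 5

Derivation:
Leaves (nodes with no children): A, C, D, E, K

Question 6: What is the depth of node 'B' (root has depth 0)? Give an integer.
Answer: 1

Derivation:
Path from root to B: L -> B
Depth = number of edges = 1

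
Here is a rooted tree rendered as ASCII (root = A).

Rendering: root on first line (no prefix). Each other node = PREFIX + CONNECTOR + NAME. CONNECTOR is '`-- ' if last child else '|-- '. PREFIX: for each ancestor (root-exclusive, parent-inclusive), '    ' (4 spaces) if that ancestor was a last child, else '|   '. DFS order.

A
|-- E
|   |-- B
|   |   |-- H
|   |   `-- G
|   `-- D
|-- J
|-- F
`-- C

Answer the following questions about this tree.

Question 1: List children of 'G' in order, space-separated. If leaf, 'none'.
Answer: none

Derivation:
Node G's children (from adjacency): (leaf)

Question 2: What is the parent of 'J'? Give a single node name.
Answer: A

Derivation:
Scan adjacency: J appears as child of A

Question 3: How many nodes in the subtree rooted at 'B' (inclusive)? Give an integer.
Answer: 3

Derivation:
Subtree rooted at B contains: B, G, H
Count = 3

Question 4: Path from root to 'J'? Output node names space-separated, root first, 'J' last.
Answer: A J

Derivation:
Walk down from root: A -> J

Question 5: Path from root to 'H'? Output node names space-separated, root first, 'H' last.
Answer: A E B H

Derivation:
Walk down from root: A -> E -> B -> H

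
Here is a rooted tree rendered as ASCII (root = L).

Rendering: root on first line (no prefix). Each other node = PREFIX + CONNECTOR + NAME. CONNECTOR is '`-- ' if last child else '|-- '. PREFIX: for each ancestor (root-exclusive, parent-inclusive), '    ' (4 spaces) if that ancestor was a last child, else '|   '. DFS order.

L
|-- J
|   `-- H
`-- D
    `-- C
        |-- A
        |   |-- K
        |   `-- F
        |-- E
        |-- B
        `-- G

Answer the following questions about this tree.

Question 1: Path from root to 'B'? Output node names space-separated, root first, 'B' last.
Walk down from root: L -> D -> C -> B

Answer: L D C B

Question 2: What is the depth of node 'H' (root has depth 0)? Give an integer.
Answer: 2

Derivation:
Path from root to H: L -> J -> H
Depth = number of edges = 2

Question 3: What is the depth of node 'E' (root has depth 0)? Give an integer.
Path from root to E: L -> D -> C -> E
Depth = number of edges = 3

Answer: 3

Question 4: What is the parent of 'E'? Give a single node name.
Scan adjacency: E appears as child of C

Answer: C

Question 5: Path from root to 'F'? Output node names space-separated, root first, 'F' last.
Walk down from root: L -> D -> C -> A -> F

Answer: L D C A F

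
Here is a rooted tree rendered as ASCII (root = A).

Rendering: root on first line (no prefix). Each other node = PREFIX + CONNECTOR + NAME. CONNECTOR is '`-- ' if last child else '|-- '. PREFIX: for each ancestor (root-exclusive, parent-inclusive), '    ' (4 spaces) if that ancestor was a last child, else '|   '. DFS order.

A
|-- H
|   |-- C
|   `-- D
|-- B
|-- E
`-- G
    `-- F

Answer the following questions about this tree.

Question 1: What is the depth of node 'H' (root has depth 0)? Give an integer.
Answer: 1

Derivation:
Path from root to H: A -> H
Depth = number of edges = 1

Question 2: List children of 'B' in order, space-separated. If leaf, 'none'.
Answer: none

Derivation:
Node B's children (from adjacency): (leaf)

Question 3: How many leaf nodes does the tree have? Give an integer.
Answer: 5

Derivation:
Leaves (nodes with no children): B, C, D, E, F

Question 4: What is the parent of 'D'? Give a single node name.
Scan adjacency: D appears as child of H

Answer: H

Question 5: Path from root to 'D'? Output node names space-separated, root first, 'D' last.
Answer: A H D

Derivation:
Walk down from root: A -> H -> D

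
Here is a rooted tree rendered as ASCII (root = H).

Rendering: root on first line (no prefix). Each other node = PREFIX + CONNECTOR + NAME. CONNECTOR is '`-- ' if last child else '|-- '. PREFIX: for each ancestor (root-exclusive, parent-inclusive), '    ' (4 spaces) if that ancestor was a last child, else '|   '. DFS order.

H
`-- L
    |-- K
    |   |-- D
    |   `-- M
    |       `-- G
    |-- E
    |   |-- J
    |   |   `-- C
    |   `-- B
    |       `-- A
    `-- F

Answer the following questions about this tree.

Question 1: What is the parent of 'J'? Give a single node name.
Scan adjacency: J appears as child of E

Answer: E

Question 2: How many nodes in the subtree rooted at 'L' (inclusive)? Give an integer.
Answer: 11

Derivation:
Subtree rooted at L contains: A, B, C, D, E, F, G, J, K, L, M
Count = 11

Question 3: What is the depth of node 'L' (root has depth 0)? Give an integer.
Path from root to L: H -> L
Depth = number of edges = 1

Answer: 1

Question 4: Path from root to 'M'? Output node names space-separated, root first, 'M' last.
Walk down from root: H -> L -> K -> M

Answer: H L K M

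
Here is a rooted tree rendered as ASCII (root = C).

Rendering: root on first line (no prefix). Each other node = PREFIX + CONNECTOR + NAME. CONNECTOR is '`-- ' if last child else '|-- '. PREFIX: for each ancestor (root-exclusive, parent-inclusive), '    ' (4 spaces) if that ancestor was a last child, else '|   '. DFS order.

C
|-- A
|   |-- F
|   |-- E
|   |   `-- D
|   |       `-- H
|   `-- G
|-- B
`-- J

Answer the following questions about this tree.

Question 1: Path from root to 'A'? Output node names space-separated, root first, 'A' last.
Answer: C A

Derivation:
Walk down from root: C -> A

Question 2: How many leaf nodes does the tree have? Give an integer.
Answer: 5

Derivation:
Leaves (nodes with no children): B, F, G, H, J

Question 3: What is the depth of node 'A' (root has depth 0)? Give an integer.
Path from root to A: C -> A
Depth = number of edges = 1

Answer: 1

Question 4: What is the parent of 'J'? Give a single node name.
Answer: C

Derivation:
Scan adjacency: J appears as child of C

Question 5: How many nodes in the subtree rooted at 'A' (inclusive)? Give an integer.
Subtree rooted at A contains: A, D, E, F, G, H
Count = 6

Answer: 6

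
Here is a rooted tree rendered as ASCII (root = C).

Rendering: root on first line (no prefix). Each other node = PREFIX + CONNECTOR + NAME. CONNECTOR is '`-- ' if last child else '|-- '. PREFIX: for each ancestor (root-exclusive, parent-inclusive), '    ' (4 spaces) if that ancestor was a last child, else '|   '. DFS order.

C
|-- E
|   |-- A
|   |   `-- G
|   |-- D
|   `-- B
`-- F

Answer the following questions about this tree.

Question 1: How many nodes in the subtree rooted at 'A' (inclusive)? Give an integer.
Answer: 2

Derivation:
Subtree rooted at A contains: A, G
Count = 2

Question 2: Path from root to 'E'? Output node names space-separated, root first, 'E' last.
Answer: C E

Derivation:
Walk down from root: C -> E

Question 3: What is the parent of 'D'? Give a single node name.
Scan adjacency: D appears as child of E

Answer: E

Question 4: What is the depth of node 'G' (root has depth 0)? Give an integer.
Path from root to G: C -> E -> A -> G
Depth = number of edges = 3

Answer: 3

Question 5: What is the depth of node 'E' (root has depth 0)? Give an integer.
Path from root to E: C -> E
Depth = number of edges = 1

Answer: 1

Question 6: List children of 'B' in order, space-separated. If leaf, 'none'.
Node B's children (from adjacency): (leaf)

Answer: none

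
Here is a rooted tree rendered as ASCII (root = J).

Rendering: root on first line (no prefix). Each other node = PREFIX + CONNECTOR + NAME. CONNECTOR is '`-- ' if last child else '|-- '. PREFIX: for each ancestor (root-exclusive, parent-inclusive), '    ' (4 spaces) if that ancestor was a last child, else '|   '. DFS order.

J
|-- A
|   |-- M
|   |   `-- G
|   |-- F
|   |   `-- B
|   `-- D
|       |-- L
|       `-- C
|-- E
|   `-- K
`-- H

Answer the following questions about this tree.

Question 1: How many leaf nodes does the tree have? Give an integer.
Answer: 6

Derivation:
Leaves (nodes with no children): B, C, G, H, K, L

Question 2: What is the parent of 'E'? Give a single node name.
Answer: J

Derivation:
Scan adjacency: E appears as child of J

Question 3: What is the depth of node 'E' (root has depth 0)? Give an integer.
Answer: 1

Derivation:
Path from root to E: J -> E
Depth = number of edges = 1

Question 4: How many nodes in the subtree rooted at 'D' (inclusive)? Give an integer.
Subtree rooted at D contains: C, D, L
Count = 3

Answer: 3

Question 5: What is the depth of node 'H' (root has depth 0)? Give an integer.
Answer: 1

Derivation:
Path from root to H: J -> H
Depth = number of edges = 1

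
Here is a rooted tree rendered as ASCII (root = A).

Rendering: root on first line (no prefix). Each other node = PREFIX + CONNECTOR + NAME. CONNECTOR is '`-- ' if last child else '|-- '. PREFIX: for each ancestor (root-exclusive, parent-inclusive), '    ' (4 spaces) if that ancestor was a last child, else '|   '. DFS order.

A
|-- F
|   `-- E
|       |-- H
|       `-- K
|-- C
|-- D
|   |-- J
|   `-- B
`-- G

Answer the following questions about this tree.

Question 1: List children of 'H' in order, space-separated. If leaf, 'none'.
Node H's children (from adjacency): (leaf)

Answer: none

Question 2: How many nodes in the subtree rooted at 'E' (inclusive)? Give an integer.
Answer: 3

Derivation:
Subtree rooted at E contains: E, H, K
Count = 3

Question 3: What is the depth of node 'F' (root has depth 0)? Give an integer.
Path from root to F: A -> F
Depth = number of edges = 1

Answer: 1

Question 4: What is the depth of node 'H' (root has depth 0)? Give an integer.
Path from root to H: A -> F -> E -> H
Depth = number of edges = 3

Answer: 3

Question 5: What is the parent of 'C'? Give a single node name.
Scan adjacency: C appears as child of A

Answer: A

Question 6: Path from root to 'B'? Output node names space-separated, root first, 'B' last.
Walk down from root: A -> D -> B

Answer: A D B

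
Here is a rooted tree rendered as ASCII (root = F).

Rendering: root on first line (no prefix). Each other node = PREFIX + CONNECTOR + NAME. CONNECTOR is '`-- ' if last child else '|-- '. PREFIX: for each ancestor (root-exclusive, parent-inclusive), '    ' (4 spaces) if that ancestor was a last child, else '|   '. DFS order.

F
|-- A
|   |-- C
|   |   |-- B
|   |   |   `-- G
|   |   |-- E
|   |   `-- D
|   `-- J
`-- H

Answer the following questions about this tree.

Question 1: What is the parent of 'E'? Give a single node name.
Scan adjacency: E appears as child of C

Answer: C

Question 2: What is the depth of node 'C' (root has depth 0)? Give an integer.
Path from root to C: F -> A -> C
Depth = number of edges = 2

Answer: 2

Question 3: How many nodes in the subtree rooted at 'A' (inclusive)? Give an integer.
Subtree rooted at A contains: A, B, C, D, E, G, J
Count = 7

Answer: 7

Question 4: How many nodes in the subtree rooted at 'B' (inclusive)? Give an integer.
Answer: 2

Derivation:
Subtree rooted at B contains: B, G
Count = 2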